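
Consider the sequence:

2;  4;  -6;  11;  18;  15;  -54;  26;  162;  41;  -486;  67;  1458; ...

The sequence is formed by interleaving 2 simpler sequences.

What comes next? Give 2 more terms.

Split by position mod 2 into 2 tracks.
Track A = 2, -6, 18, -54, 162, -486, 1458: a geometric progression (common ratio -3).
Track B = 4, 11, 15, 26, 41, 67: a Fibonacci-like recurrence a_n = a_{n-1} + a_{n-2}.
The 14th slot belongs to track B; its 7th term is 108.
Term 15 comes from track A (its 8th entry): -4374.

108, -4374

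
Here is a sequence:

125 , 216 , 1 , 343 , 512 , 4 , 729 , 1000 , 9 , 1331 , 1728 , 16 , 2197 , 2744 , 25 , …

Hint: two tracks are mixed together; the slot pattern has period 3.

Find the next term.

The slot pattern repeats as AAB (period 3), so there are 2 interleaved tracks.
Subsequence A: 125, 216, 343, 512, 729, 1000, 1331, 1728, 2197, 2744. Consecutive cubes n³ from n = 5.
Subsequence B: 1, 4, 9, 16, 25. Consecutive squares n² from n = 1.
Term 16 comes from subsequence A (its 11th entry): 3375.

3375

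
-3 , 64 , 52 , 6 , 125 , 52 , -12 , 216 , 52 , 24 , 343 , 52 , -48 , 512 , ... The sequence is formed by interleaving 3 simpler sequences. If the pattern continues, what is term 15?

52

Split by position mod 3 into 3 tracks.
Subsequence A: -3, 6, -12, 24, -48 — a geometric progression (common ratio -2).
Subsequence B: 64, 125, 216, 343, 512 — the cubes 4³, 5³, 6³, ….
Subsequence C: 52, 52, 52, 52 — always 52.
Position 15 falls in subsequence C as its term 5, giving 52.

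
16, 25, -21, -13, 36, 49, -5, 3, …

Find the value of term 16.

Positions follow the repeating pattern AABB; grouping by letter gives 2 tracks.
Subsequence A is 16, 25, 36, 49, which is the squares 4², 5², 6², ….
Subsequence B is -21, -13, -5, 3, which is arithmetic with common difference +8.
Position 16 falls in subsequence B as its term 8, giving 35.

35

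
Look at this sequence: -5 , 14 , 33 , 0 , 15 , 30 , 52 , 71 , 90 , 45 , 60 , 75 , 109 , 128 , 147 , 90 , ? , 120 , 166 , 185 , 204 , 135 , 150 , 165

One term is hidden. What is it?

The slot pattern repeats as AAABBB (period 6), so there are 2 interleaved tracks.
Track A = -5, 14, 33, 52, 71, 90, 109, 128, 147, 166, 185, 204: arithmetic, step +19.
Track B = 0, 15, 30, 45, 60, 75, 90, ?, 120, 135, 150, 165: adding 15 each time.
So the missing entry in track B is 105.

105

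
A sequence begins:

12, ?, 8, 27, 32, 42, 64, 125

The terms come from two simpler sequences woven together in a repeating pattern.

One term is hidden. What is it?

Positions follow the repeating pattern AABB; grouping by letter gives 2 tracks.
Stream A: 12, ?, 32, 42 — adding 10 each time.
Stream B: 8, 27, 64, 125 — consecutive cubes n³ from n = 2.
The gap is stream A's term 2; the rule gives 22.

22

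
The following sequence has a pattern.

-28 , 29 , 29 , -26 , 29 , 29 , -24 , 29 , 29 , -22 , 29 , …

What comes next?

29

Positions follow the repeating pattern ABB; grouping by letter gives 2 tracks.
Subsequence A: -28, -26, -24, -22 (arithmetic, step +2).
Subsequence B: 29, 29, 29, 29, 29, 29, 29 (always 29).
Term 12 comes from subsequence B (its 8th entry): 29.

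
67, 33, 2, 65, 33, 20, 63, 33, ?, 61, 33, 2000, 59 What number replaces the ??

200

Read the sequence 3 terms at a time; column i is its own pattern.
Stream A: 67, 65, 63, 61, 59 (linear: a_n = 69 − 2·n).
Stream B: 33, 33, 33, 33 (the constant sequence 33).
Stream C: 2, 20, ?, 2000 (geometric, ×10 each step).
The gap is stream C's term 3; the rule gives 200.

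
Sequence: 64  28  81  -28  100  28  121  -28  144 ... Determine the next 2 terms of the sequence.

The terms cycle through 2 interleaved subsequences.
Track A: 64, 81, 100, 121, 144 — perfect squares starting at 8².
Track B: 28, -28, 28, -28 — the oscillation 28·(−1)^(n+1).
Position 10 falls in track B as its term 5, giving 28.
Position 11 → track A, term 6 = 169.

28, 169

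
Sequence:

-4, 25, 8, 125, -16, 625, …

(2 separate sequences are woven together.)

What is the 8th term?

3125

Odd-indexed and even-indexed terms follow separate rules.
Track A: -4, 8, -16 — geometric with ratio -2.
Track B: 25, 125, 625 — powers of 5.
Position 8 falls in track B as its term 4, giving 3125.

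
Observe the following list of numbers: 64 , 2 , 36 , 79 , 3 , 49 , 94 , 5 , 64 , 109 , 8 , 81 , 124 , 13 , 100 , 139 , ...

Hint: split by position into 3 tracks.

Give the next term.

21

Split by position mod 3 into 3 tracks.
Track A: 64, 79, 94, 109, 124, 139. Arithmetic, step +15.
Track B: 2, 3, 5, 8, 13. Fibonacci-style (each term is the sum of the two before it).
Track C: 36, 49, 64, 81, 100. The squares 6², 7², 8², ….
Position 17 falls in track B as its term 6, giving 21.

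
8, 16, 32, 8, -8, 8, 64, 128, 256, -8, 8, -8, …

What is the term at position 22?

Positions follow the repeating pattern AAABBB; grouping by letter gives 2 tracks.
Subsequence A is 8, 16, 32, 64, 128, 256, which is powers 2^3, 2^4, 2^5, ….
Subsequence B is 8, -8, 8, -8, 8, -8, which is oscillating between 8 and -8.
The 22nd slot belongs to subsequence B; its 10th term is -8.

-8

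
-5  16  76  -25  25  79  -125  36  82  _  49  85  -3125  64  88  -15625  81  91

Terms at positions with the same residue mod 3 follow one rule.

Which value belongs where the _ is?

Split by position mod 3: positions 1, 4, 7, … form one track, and each other residue class forms its own.
Stream A: -5, -25, -125, ?, -3125, -15625 — multiplying by 5 each time.
Stream B: 16, 25, 36, 49, 64, 81 — the squares 4², 5², 6², ….
Stream C: 76, 79, 82, 85, 88, 91 — linear: a_n = 73 + 3·n.
Filling stream A at index 4 by its rule yields -625.

-625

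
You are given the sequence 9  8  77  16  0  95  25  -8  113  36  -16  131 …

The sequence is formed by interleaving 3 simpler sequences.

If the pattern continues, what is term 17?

Split by position mod 3: positions 1, 4, 7, … form one track, and each other residue class forms its own.
Track A is 9, 16, 25, 36, which is perfect squares starting at 3².
Track B is 8, 0, -8, -16, which is arithmetic with common difference −8.
Track C is 77, 95, 113, 131, which is arithmetic with common difference +18.
The 17th slot belongs to track B; its 6th term is -32.

-32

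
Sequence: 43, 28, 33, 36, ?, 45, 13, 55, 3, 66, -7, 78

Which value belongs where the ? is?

23

Odd-indexed and even-indexed terms follow separate rules.
Track A: 43, 33, ?, 13, 3, -7 — arithmetic, step −10.
Track B: 28, 36, 45, 55, 66, 78 — triangular numbers starting at T_7.
So the missing entry in track A is 23.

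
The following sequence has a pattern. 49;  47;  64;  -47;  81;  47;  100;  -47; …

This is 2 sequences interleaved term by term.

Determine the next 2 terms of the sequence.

The terms cycle through 2 interleaved subsequences.
Track A: 49, 64, 81, 100. Consecutive squares n² from n = 7.
Track B: 47, -47, 47, -47. The oscillation 47·(−1)^(n+1).
The 9th slot belongs to track A; its 5th term is 121.
Position 10 → track B, term 5 = 47.

121, 47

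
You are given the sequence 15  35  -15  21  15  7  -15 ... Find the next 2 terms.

Positions 1, 3, 5, … form one subsequence and positions 2, 4, 6, … form another.
Track A is 15, -15, 15, -15, which is alternating ±15.
Track B is 35, 21, 7, which is linear: a_n = 49 − 14·n.
The 8th slot belongs to track B; its 4th term is -7.
Term 9 comes from track A (its 5th entry): 15.

-7, 15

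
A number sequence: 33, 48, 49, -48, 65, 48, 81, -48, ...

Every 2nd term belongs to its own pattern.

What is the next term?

Split by position mod 2 into 2 tracks.
Track A: 33, 49, 65, 81. Arithmetic with common difference +16.
Track B: 48, -48, 48, -48. The oscillation 48·(−1)^(n+1).
Term 9 comes from track A (its 5th entry): 97.

97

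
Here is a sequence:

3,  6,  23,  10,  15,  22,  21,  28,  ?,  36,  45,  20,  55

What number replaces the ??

21

Reading positions in blocks of 3 reveals the pattern AAB — 2 tracks woven together.
Stream A: 3, 6, 10, 15, 21, 28, 36, 45, 55 (triangular numbers n(n+1)/2 for n = 2, 3, …).
Stream B: 23, 22, ?, 20 (subtracting 1 each time).
The gap is stream B's term 3; the rule gives 21.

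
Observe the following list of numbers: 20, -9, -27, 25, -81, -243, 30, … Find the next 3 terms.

The slot pattern repeats as ABB (period 3), so there are 2 interleaved tracks.
Track A is 20, 25, 30, which is linear: a_n = 15 + 5·n.
Track B is -9, -27, -81, -243, which is geometric, ×3 each step.
Position 8 → track B, term 5 = -729.
Position 9 → track B, term 6 = -2187.
The 10th slot belongs to track A; its 4th term is 35.

-729, -2187, 35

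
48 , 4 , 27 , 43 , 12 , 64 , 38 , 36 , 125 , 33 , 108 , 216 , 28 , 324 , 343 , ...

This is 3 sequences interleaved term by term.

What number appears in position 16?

23

Split by position mod 3: positions 1, 4, 7, … form one track, and each other residue class forms its own.
Track A = 48, 43, 38, 33, 28: arithmetic, step −5.
Track B = 4, 12, 36, 108, 324: geometric with ratio 3.
Track C = 27, 64, 125, 216, 343: the cubes 3³, 4³, 5³, ….
The 16th slot belongs to track A; its 6th term is 23.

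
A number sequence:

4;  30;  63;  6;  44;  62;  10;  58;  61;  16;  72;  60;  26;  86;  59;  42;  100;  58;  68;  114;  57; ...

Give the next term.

Split by position mod 3 into 3 tracks.
Subsequence A: 4, 6, 10, 16, 26, 42, 68 — a Fibonacci-like recurrence a_n = a_{n-1} + a_{n-2}.
Subsequence B: 30, 44, 58, 72, 86, 100, 114 — adding 14 each time.
Subsequence C: 63, 62, 61, 60, 59, 58, 57 — subtracting 1 each time.
Term 22 comes from subsequence A (its 8th entry): 110.

110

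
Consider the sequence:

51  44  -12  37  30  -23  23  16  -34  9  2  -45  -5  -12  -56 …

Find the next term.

Positions follow the repeating pattern AAB; grouping by letter gives 2 tracks.
Track A: 51, 44, 37, 30, 23, 16, 9, 2, -5, -12. Linear: a_n = 58 − 7·n.
Track B: -12, -23, -34, -45, -56. Arithmetic, step −11.
Position 16 → track A, term 11 = -19.

-19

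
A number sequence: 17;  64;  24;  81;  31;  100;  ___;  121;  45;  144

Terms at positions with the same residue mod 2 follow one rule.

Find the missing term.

38

Split by position mod 2 into 2 tracks.
Track A: 17, 24, 31, ?, 45. Adding 7 each time.
Track B: 64, 81, 100, 121, 144. Consecutive squares n² from n = 8.
Filling track A at index 4 by its rule yields 38.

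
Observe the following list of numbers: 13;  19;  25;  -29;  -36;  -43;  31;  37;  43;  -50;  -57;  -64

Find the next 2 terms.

Positions follow the repeating pattern AAABBB; grouping by letter gives 2 tracks.
Stream A: 13, 19, 25, 31, 37, 43 (linear: a_n = 7 + 6·n).
Stream B: -29, -36, -43, -50, -57, -64 (arithmetic, step −7).
The 13th slot belongs to stream A; its 7th term is 49.
The 14th slot belongs to stream A; its 8th term is 55.

49, 55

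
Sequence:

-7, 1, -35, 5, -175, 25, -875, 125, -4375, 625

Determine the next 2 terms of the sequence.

Odd-indexed and even-indexed terms follow separate rules.
Stream A = -7, -35, -175, -875, -4375: geometric with ratio 5.
Stream B = 1, 5, 25, 125, 625: powers of 5.
Position 11 → stream A, term 6 = -21875.
The 12th slot belongs to stream B; its 6th term is 3125.

-21875, 3125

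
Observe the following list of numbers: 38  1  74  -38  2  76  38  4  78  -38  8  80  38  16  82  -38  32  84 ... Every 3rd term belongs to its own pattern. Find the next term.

Taking every 3rd term gives 3 separate tracks.
Subsequence A: 38, -38, 38, -38, 38, -38. Alternating ±38.
Subsequence B: 1, 2, 4, 8, 16, 32. Powers of 2.
Subsequence C: 74, 76, 78, 80, 82, 84. Arithmetic with common difference +2.
Term 19 comes from subsequence A (its 7th entry): 38.

38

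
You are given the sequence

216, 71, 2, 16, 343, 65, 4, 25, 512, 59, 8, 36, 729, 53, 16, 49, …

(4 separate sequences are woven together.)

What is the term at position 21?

1331

Taking every 4th term gives 4 separate tracks.
Track A: 216, 343, 512, 729 — the cubes 6³, 7³, 8³, ….
Track B: 71, 65, 59, 53 — subtracting 6 each time.
Track C: 2, 4, 8, 16 — powers 2^1, 2^2, 2^3, ….
Track D: 16, 25, 36, 49 — perfect squares starting at 4².
Position 21 → track A, term 6 = 1331.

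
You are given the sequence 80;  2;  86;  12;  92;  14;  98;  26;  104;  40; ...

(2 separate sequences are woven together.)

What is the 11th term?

110

Odd-indexed and even-indexed terms follow separate rules.
Track A: 80, 86, 92, 98, 104. Linear: a_n = 74 + 6·n.
Track B: 2, 12, 14, 26, 40. A Fibonacci-like recurrence a_n = a_{n-1} + a_{n-2}.
Position 11 falls in track A as its term 6, giving 110.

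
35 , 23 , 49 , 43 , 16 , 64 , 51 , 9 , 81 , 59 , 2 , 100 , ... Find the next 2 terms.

67, -5

Read the sequence 3 terms at a time; column i is its own pattern.
Subsequence A is 35, 43, 51, 59, which is arithmetic with common difference +8.
Subsequence B is 23, 16, 9, 2, which is arithmetic with common difference −7.
Subsequence C is 49, 64, 81, 100, which is perfect squares starting at 7².
The 13th slot belongs to subsequence A; its 5th term is 67.
Position 14 falls in subsequence B as its term 5, giving -5.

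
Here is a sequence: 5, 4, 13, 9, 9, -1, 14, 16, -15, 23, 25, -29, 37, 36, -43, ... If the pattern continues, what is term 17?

The terms cycle through 3 interleaved subsequences.
Track A is 5, 9, 14, 23, 37, which is Fibonacci-style (each term is the sum of the two before it).
Track B is 4, 9, 16, 25, 36, which is the squares 2², 3², 4², ….
Track C is 13, -1, -15, -29, -43, which is arithmetic, step −14.
The 17th slot belongs to track B; its 6th term is 49.

49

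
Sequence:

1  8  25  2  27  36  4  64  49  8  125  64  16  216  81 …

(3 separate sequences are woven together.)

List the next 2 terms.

32, 343

The terms cycle through 3 interleaved subsequences.
Stream A is 1, 2, 4, 8, 16, which is powers of 2.
Stream B is 8, 27, 64, 125, 216, which is consecutive cubes n³ from n = 2.
Stream C is 25, 36, 49, 64, 81, which is perfect squares starting at 5².
Term 16 comes from stream A (its 6th entry): 32.
Term 17 comes from stream B (its 6th entry): 343.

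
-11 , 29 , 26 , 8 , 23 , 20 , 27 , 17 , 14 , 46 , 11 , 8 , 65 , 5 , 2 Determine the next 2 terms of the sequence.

84, -1

The slot pattern repeats as ABB (period 3), so there are 2 interleaved tracks.
Stream A: -11, 8, 27, 46, 65 — adding 19 each time.
Stream B: 29, 26, 23, 20, 17, 14, 11, 8, 5, 2 — subtracting 3 each time.
Position 16 → stream A, term 6 = 84.
The 17th slot belongs to stream B; its 11th term is -1.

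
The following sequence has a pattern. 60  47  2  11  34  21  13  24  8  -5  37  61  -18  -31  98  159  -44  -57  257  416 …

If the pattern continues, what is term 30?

-135

Positions follow the repeating pattern AABB; grouping by letter gives 2 tracks.
Track A = 60, 47, 34, 21, 8, -5, -18, -31, -44, -57: arithmetic, step −13.
Track B = 2, 11, 13, 24, 37, 61, 98, 159, 257, 416: each term equals the sum of the previous two.
Position 30 falls in track A as its term 16, giving -135.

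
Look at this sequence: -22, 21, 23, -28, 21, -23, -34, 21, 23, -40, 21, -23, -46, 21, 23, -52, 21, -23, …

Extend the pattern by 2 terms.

Taking every 3rd term gives 3 separate tracks.
Subsequence A = -22, -28, -34, -40, -46, -52: linear: a_n = -16 − 6·n.
Subsequence B = 21, 21, 21, 21, 21, 21: the constant sequence 21.
Subsequence C = 23, -23, 23, -23, 23, -23: alternating ±23.
Position 19 → subsequence A, term 7 = -58.
Position 20 → subsequence B, term 7 = 21.

-58, 21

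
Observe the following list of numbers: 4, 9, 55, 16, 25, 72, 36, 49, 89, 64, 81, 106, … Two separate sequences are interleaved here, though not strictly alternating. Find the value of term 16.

Reading positions in blocks of 3 reveals the pattern AAB — 2 tracks woven together.
Track A is 4, 9, 16, 25, 36, 49, 64, 81, which is the squares 2², 3², 4², ….
Track B is 55, 72, 89, 106, which is arithmetic with common difference +17.
Position 16 falls in track A as its term 11, giving 144.

144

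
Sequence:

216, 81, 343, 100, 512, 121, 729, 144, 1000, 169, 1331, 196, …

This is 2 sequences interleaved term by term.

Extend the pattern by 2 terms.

1728, 225

Taking every 2nd term gives 2 separate tracks.
Track A: 216, 343, 512, 729, 1000, 1331 (consecutive cubes n³ from n = 6).
Track B: 81, 100, 121, 144, 169, 196 (the squares 9², 10², 11², …).
Term 13 comes from track A (its 7th entry): 1728.
The 14th slot belongs to track B; its 7th term is 225.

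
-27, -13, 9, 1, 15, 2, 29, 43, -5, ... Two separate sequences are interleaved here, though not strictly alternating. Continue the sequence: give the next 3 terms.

The slot pattern repeats as AAB (period 3), so there are 2 interleaved tracks.
Stream A: -27, -13, 1, 15, 29, 43. Linear: a_n = -41 + 14·n.
Stream B: 9, 2, -5. Linear: a_n = 16 − 7·n.
Position 10 → stream A, term 7 = 57.
Position 11 → stream A, term 8 = 71.
Position 12 falls in stream B as its term 4, giving -12.

57, 71, -12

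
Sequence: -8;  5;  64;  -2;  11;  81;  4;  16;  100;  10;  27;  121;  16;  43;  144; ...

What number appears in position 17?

Taking every 3rd term gives 3 separate tracks.
Stream A = -8, -2, 4, 10, 16: arithmetic, step +6.
Stream B = 5, 11, 16, 27, 43: each term equals the sum of the previous two.
Stream C = 64, 81, 100, 121, 144: the squares 8², 9², 10², ….
The 17th slot belongs to stream B; its 6th term is 70.

70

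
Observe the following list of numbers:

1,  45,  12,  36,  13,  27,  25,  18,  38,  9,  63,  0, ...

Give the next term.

101

Odd-indexed and even-indexed terms follow separate rules.
Track A: 1, 12, 13, 25, 38, 63 — each term equals the sum of the previous two.
Track B: 45, 36, 27, 18, 9, 0 — subtracting 9 each time.
Position 13 falls in track A as its term 7, giving 101.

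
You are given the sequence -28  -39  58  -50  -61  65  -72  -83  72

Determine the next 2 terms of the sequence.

-94, -105

The slot pattern repeats as AAB (period 3), so there are 2 interleaved tracks.
Track A is -28, -39, -50, -61, -72, -83, which is subtracting 11 each time.
Track B is 58, 65, 72, which is arithmetic, step +7.
Term 10 comes from track A (its 7th entry): -94.
The 11th slot belongs to track A; its 8th term is -105.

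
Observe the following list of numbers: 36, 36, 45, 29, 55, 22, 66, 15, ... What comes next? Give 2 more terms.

78, 8

Split by position mod 2 into 2 tracks.
Subsequence A: 36, 45, 55, 66 — triangular numbers starting at T_8.
Subsequence B: 36, 29, 22, 15 — linear: a_n = 43 − 7·n.
Term 9 comes from subsequence A (its 5th entry): 78.
Term 10 comes from subsequence B (its 5th entry): 8.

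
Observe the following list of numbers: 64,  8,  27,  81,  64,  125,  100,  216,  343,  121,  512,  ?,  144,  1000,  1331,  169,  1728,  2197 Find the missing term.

729

The slot pattern repeats as ABB (period 3), so there are 2 interleaved tracks.
Stream A is 64, 81, 100, 121, 144, 169, which is the squares 8², 9², 10², ….
Stream B is 8, 27, 64, 125, 216, 343, 512, ?, 1000, 1331, 1728, 2197, which is consecutive cubes n³ from n = 2.
Filling stream B at index 8 by its rule yields 729.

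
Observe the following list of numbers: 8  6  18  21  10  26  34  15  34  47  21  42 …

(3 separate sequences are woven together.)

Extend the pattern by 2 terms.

60, 28

Read the sequence 3 terms at a time; column i is its own pattern.
Subsequence A: 8, 21, 34, 47 (linear: a_n = -5 + 13·n).
Subsequence B: 6, 10, 15, 21 (the triangular numbers T_3, T_4, …).
Subsequence C: 18, 26, 34, 42 (adding 8 each time).
Term 13 comes from subsequence A (its 5th entry): 60.
Position 14 falls in subsequence B as its term 5, giving 28.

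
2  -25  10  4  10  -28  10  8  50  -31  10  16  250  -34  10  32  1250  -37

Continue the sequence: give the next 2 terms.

Split by position mod 4: positions 1, 5, 9, … form one track, and each other residue class forms its own.
Stream A = 2, 10, 50, 250, 1250: geometric with ratio 5.
Stream B = -25, -28, -31, -34, -37: arithmetic, step −3.
Stream C = 10, 10, 10, 10: always 10.
Stream D = 4, 8, 16, 32: successive powers of 2.
The 19th slot belongs to stream C; its 5th term is 10.
The 20th slot belongs to stream D; its 5th term is 64.

10, 64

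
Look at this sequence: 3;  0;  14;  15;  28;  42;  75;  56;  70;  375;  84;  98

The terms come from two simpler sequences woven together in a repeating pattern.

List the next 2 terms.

The slot pattern repeats as ABB (period 3), so there are 2 interleaved tracks.
Stream A is 3, 15, 75, 375, which is a geometric progression (common ratio 5).
Stream B is 0, 14, 28, 42, 56, 70, 84, 98, which is arithmetic, step +14.
Term 13 comes from stream A (its 5th entry): 1875.
The 14th slot belongs to stream B; its 9th term is 112.

1875, 112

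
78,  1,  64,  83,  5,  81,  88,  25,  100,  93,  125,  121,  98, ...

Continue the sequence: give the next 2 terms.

625, 144

Taking every 3rd term gives 3 separate tracks.
Track A: 78, 83, 88, 93, 98 — arithmetic with common difference +5.
Track B: 1, 5, 25, 125 — powers 5^0, 5^1, 5^2, ….
Track C: 64, 81, 100, 121 — perfect squares starting at 8².
Position 14 falls in track B as its term 5, giving 625.
Position 15 falls in track C as its term 5, giving 144.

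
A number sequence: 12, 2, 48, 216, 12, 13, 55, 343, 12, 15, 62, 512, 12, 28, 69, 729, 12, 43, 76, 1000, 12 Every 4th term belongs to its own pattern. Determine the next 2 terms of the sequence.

71, 83

The terms cycle through 4 interleaved subsequences.
Subsequence A: 12, 12, 12, 12, 12, 12 — the constant sequence 12.
Subsequence B: 2, 13, 15, 28, 43 — a Fibonacci-like recurrence a_n = a_{n-1} + a_{n-2}.
Subsequence C: 48, 55, 62, 69, 76 — linear: a_n = 41 + 7·n.
Subsequence D: 216, 343, 512, 729, 1000 — perfect cubes starting at 6³.
The 22nd slot belongs to subsequence B; its 6th term is 71.
The 23rd slot belongs to subsequence C; its 6th term is 83.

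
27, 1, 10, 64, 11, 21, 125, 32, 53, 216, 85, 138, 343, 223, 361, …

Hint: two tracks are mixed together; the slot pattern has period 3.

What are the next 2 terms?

512, 584

Reading positions in blocks of 3 reveals the pattern ABB — 2 tracks woven together.
Track A = 27, 64, 125, 216, 343: perfect cubes starting at 3³.
Track B = 1, 10, 11, 21, 32, 53, 85, 138, 223, 361: Fibonacci-style (each term is the sum of the two before it).
Term 16 comes from track A (its 6th entry): 512.
Term 17 comes from track B (its 11th entry): 584.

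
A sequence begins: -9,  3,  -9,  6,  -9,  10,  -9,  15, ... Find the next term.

-9

The terms cycle through 2 interleaved subsequences.
Stream A: -9, -9, -9, -9 — constant -9.
Stream B: 3, 6, 10, 15 — the triangular numbers T_2, T_3, ….
The 9th slot belongs to stream A; its 5th term is -9.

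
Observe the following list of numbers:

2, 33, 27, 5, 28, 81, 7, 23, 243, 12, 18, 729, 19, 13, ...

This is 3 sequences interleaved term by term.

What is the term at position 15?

2187

The terms cycle through 3 interleaved subsequences.
Stream A is 2, 5, 7, 12, 19, which is a Fibonacci-like recurrence a_n = a_{n-1} + a_{n-2}.
Stream B is 33, 28, 23, 18, 13, which is arithmetic with common difference −5.
Stream C is 27, 81, 243, 729, which is successive powers of 3.
The 15th slot belongs to stream C; its 5th term is 2187.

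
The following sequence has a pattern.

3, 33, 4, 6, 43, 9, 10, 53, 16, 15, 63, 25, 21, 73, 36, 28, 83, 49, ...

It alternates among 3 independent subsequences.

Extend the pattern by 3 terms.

Split by position mod 3 into 3 tracks.
Track A: 3, 6, 10, 15, 21, 28. Triangular numbers n(n+1)/2 for n = 2, 3, ….
Track B: 33, 43, 53, 63, 73, 83. Adding 10 each time.
Track C: 4, 9, 16, 25, 36, 49. The squares 2², 3², 4², ….
Term 19 comes from track A (its 7th entry): 36.
Position 20 falls in track B as its term 7, giving 93.
Position 21 → track C, term 7 = 64.

36, 93, 64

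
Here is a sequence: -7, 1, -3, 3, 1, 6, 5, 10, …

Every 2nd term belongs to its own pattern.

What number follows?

Split by position mod 2 into 2 tracks.
Track A = -7, -3, 1, 5: linear: a_n = -11 + 4·n.
Track B = 1, 3, 6, 10: the triangular numbers T_1, T_2, ….
Position 9 falls in track A as its term 5, giving 9.

9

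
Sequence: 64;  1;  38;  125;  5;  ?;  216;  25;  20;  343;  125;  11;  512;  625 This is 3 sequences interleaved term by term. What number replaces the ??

29

Split by position mod 3: positions 1, 4, 7, … form one track, and each other residue class forms its own.
Subsequence A: 64, 125, 216, 343, 512 (consecutive cubes n³ from n = 4).
Subsequence B: 1, 5, 25, 125, 625 (a geometric progression (common ratio 5)).
Subsequence C: 38, ?, 20, 11 (linear: a_n = 47 − 9·n).
Filling subsequence C at index 2 by its rule yields 29.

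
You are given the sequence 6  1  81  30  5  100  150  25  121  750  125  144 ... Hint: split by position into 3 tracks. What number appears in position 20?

15625

The terms cycle through 3 interleaved subsequences.
Track A: 6, 30, 150, 750 — geometric, ×5 each step.
Track B: 1, 5, 25, 125 — powers 5^0, 5^1, 5^2, ….
Track C: 81, 100, 121, 144 — the squares 9², 10², 11², ….
The 20th slot belongs to track B; its 7th term is 15625.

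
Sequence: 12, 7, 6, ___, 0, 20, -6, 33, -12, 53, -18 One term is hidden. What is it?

Split by position mod 2 into 2 tracks.
Track A: 12, 6, 0, -6, -12, -18. Subtracting 6 each time.
Track B: 7, ?, 20, 33, 53. Each term equals the sum of the previous two.
So the missing entry in track B is 13.

13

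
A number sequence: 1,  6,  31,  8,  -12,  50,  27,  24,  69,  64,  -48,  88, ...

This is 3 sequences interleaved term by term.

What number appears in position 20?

384

Read the sequence 3 terms at a time; column i is its own pattern.
Subsequence A: 1, 8, 27, 64. Perfect cubes starting at 1³.
Subsequence B: 6, -12, 24, -48. A geometric progression (common ratio -2).
Subsequence C: 31, 50, 69, 88. Linear: a_n = 12 + 19·n.
Term 20 comes from subsequence B (its 7th entry): 384.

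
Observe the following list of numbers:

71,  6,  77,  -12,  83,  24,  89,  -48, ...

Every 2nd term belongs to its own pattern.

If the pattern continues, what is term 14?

Taking every 2nd term gives 2 separate tracks.
Stream A is 71, 77, 83, 89, which is linear: a_n = 65 + 6·n.
Stream B is 6, -12, 24, -48, which is geometric with ratio -2.
Position 14 falls in stream B as its term 7, giving 384.

384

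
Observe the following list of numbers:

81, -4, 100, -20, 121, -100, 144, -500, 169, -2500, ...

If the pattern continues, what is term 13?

225

Taking every 2nd term gives 2 separate tracks.
Track A = 81, 100, 121, 144, 169: consecutive squares n² from n = 9.
Track B = -4, -20, -100, -500, -2500: geometric, ×5 each step.
Term 13 comes from track A (its 7th entry): 225.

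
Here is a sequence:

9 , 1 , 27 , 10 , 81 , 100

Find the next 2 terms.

243, 1000

Taking every 2nd term gives 2 separate tracks.
Stream A: 9, 27, 81. Successive powers of 3.
Stream B: 1, 10, 100. Geometric with ratio 10.
Position 7 falls in stream A as its term 4, giving 243.
Term 8 comes from stream B (its 4th entry): 1000.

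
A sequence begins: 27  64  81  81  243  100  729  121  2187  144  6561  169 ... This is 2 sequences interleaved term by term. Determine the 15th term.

Odd-indexed and even-indexed terms follow separate rules.
Track A: 27, 81, 243, 729, 2187, 6561 — successive powers of 3.
Track B: 64, 81, 100, 121, 144, 169 — perfect squares starting at 8².
Position 15 → track A, term 8 = 59049.

59049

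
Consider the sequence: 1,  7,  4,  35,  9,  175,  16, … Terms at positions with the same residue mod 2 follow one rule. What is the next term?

875

Positions 1, 3, 5, … form one subsequence and positions 2, 4, 6, … form another.
Stream A is 1, 4, 9, 16, which is perfect squares starting at 1².
Stream B is 7, 35, 175, which is multiplying by 5 each time.
Position 8 falls in stream B as its term 4, giving 875.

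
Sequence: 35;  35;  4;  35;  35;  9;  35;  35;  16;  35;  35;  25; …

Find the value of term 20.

35

The slot pattern repeats as AAB (period 3), so there are 2 interleaved tracks.
Track A = 35, 35, 35, 35, 35, 35, 35, 35: always 35.
Track B = 4, 9, 16, 25: the squares 2², 3², 4², ….
Position 20 → track A, term 14 = 35.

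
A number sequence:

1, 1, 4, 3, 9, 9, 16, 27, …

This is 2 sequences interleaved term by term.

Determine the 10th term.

81

Split by position mod 2 into 2 tracks.
Track A: 1, 4, 9, 16 (consecutive squares n² from n = 1).
Track B: 1, 3, 9, 27 (successive powers of 3).
Position 10 falls in track B as its term 5, giving 81.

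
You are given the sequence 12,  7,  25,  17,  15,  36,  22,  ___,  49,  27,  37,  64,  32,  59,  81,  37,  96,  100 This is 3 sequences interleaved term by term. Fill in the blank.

22

Taking every 3rd term gives 3 separate tracks.
Track A: 12, 17, 22, 27, 32, 37 — linear: a_n = 7 + 5·n.
Track B: 7, 15, ?, 37, 59, 96 — Fibonacci-style (each term is the sum of the two before it).
Track C: 25, 36, 49, 64, 81, 100 — the squares 5², 6², 7², ….
The gap is track B's term 3; the rule gives 22.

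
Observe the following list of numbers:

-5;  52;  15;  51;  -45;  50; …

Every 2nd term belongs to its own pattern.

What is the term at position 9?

Odd-indexed and even-indexed terms follow separate rules.
Subsequence A = -5, 15, -45: geometric with ratio -3.
Subsequence B = 52, 51, 50: arithmetic with common difference −1.
Position 9 → subsequence A, term 5 = -405.

-405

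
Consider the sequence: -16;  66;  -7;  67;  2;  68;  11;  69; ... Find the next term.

20

Split by position mod 2 into 2 tracks.
Subsequence A is -16, -7, 2, 11, which is linear: a_n = -25 + 9·n.
Subsequence B is 66, 67, 68, 69, which is arithmetic with common difference +1.
Position 9 falls in subsequence A as its term 5, giving 20.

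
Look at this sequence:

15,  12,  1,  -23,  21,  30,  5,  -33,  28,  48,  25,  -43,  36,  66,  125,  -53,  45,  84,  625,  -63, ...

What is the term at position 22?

Read the sequence 4 terms at a time; column i is its own pattern.
Subsequence A: 15, 21, 28, 36, 45 (triangular numbers starting at T_5).
Subsequence B: 12, 30, 48, 66, 84 (arithmetic, step +18).
Subsequence C: 1, 5, 25, 125, 625 (powers of 5).
Subsequence D: -23, -33, -43, -53, -63 (subtracting 10 each time).
Position 22 → subsequence B, term 6 = 102.

102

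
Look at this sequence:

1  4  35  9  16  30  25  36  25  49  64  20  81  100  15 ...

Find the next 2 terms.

Reading positions in blocks of 3 reveals the pattern AAB — 2 tracks woven together.
Track A: 1, 4, 9, 16, 25, 36, 49, 64, 81, 100. Perfect squares starting at 1².
Track B: 35, 30, 25, 20, 15. Linear: a_n = 40 − 5·n.
Term 16 comes from track A (its 11th entry): 121.
The 17th slot belongs to track A; its 12th term is 144.

121, 144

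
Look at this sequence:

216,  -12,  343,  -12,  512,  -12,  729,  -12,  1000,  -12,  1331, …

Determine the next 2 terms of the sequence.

-12, 1728

Odd-indexed and even-indexed terms follow separate rules.
Track A: 216, 343, 512, 729, 1000, 1331. Consecutive cubes n³ from n = 6.
Track B: -12, -12, -12, -12, -12. Constant -12.
Term 12 comes from track B (its 6th entry): -12.
The 13th slot belongs to track A; its 7th term is 1728.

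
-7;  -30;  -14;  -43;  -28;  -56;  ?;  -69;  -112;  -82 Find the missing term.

-56

Taking every 2nd term gives 2 separate tracks.
Subsequence A = -7, -14, -28, ?, -112: geometric, ×2 each step.
Subsequence B = -30, -43, -56, -69, -82: arithmetic with common difference −13.
So the missing entry in subsequence A is -56.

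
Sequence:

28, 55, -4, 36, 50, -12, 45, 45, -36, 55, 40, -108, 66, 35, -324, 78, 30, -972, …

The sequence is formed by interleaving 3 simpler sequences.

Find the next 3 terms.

Split by position mod 3: positions 1, 4, 7, … form one track, and each other residue class forms its own.
Track A: 28, 36, 45, 55, 66, 78 (triangular numbers n(n+1)/2 for n = 7, 8, …).
Track B: 55, 50, 45, 40, 35, 30 (linear: a_n = 60 − 5·n).
Track C: -4, -12, -36, -108, -324, -972 (geometric with ratio 3).
The 19th slot belongs to track A; its 7th term is 91.
Position 20 falls in track B as its term 7, giving 25.
The 21st slot belongs to track C; its 7th term is -2916.

91, 25, -2916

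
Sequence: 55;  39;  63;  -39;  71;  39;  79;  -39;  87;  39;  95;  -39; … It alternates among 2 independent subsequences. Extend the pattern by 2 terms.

103, 39

Taking every 2nd term gives 2 separate tracks.
Track A: 55, 63, 71, 79, 87, 95 — arithmetic with common difference +8.
Track B: 39, -39, 39, -39, 39, -39 — oscillating between 39 and -39.
Position 13 → track A, term 7 = 103.
Term 14 comes from track B (its 7th entry): 39.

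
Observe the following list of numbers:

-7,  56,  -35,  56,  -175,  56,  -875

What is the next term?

Positions 1, 3, 5, … form one subsequence and positions 2, 4, 6, … form another.
Track A = -7, -35, -175, -875: geometric with ratio 5.
Track B = 56, 56, 56: the constant sequence 56.
Term 8 comes from track B (its 4th entry): 56.

56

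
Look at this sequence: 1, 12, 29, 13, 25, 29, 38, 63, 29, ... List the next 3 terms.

Positions follow the repeating pattern AAB; grouping by letter gives 2 tracks.
Track A is 1, 12, 13, 25, 38, 63, which is Fibonacci-style (each term is the sum of the two before it).
Track B is 29, 29, 29, which is the constant sequence 29.
Term 10 comes from track A (its 7th entry): 101.
The 11th slot belongs to track A; its 8th term is 164.
Position 12 → track B, term 4 = 29.

101, 164, 29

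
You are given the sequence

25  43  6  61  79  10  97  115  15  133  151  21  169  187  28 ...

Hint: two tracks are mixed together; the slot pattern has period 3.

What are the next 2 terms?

205, 223

Reading positions in blocks of 3 reveals the pattern AAB — 2 tracks woven together.
Stream A: 25, 43, 61, 79, 97, 115, 133, 151, 169, 187. Adding 18 each time.
Stream B: 6, 10, 15, 21, 28. The triangular numbers T_3, T_4, ….
Position 16 → stream A, term 11 = 205.
The 17th slot belongs to stream A; its 12th term is 223.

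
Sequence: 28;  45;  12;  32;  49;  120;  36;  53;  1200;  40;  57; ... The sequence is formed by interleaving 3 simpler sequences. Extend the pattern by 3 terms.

12000, 44, 61

Split by position mod 3: positions 1, 4, 7, … form one track, and each other residue class forms its own.
Track A: 28, 32, 36, 40 (arithmetic, step +4).
Track B: 45, 49, 53, 57 (arithmetic, step +4).
Track C: 12, 120, 1200 (geometric with ratio 10).
Position 12 → track C, term 4 = 12000.
Term 13 comes from track A (its 5th entry): 44.
Position 14 → track B, term 5 = 61.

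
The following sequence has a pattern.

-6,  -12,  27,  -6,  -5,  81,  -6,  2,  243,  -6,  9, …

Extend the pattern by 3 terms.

Split by position mod 3: positions 1, 4, 7, … form one track, and each other residue class forms its own.
Stream A: -6, -6, -6, -6. Constant -6.
Stream B: -12, -5, 2, 9. Adding 7 each time.
Stream C: 27, 81, 243. Powers of 3.
The 12th slot belongs to stream C; its 4th term is 729.
The 13th slot belongs to stream A; its 5th term is -6.
The 14th slot belongs to stream B; its 5th term is 16.

729, -6, 16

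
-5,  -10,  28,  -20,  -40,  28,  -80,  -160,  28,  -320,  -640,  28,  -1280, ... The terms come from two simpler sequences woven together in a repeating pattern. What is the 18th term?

Reading positions in blocks of 3 reveals the pattern AAB — 2 tracks woven together.
Track A = -5, -10, -20, -40, -80, -160, -320, -640, -1280: geometric with ratio 2.
Track B = 28, 28, 28, 28: the constant sequence 28.
Position 18 falls in track B as its term 6, giving 28.

28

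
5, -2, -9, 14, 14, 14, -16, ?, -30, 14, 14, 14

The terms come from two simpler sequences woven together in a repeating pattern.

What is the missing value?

-23

Positions follow the repeating pattern AAABBB; grouping by letter gives 2 tracks.
Track A is 5, -2, -9, -16, ?, -30, which is linear: a_n = 12 − 7·n.
Track B is 14, 14, 14, 14, 14, 14, which is constant 14.
So the missing entry in track A is -23.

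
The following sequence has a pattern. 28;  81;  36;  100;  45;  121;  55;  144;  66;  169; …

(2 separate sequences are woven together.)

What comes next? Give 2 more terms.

78, 196

Positions 1, 3, 5, … form one subsequence and positions 2, 4, 6, … form another.
Track A is 28, 36, 45, 55, 66, which is triangular numbers n(n+1)/2 for n = 7, 8, ….
Track B is 81, 100, 121, 144, 169, which is consecutive squares n² from n = 9.
Position 11 falls in track A as its term 6, giving 78.
Position 12 → track B, term 6 = 196.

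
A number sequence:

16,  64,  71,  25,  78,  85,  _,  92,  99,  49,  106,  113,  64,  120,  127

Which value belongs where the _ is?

Reading positions in blocks of 3 reveals the pattern ABB — 2 tracks woven together.
Stream A: 16, 25, ?, 49, 64. The squares 4², 5², 6², ….
Stream B: 64, 71, 78, 85, 92, 99, 106, 113, 120, 127. Linear: a_n = 57 + 7·n.
So the missing entry in stream A is 36.

36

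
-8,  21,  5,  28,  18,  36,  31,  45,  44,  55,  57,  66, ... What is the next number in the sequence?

Odd-indexed and even-indexed terms follow separate rules.
Track A = -8, 5, 18, 31, 44, 57: arithmetic, step +13.
Track B = 21, 28, 36, 45, 55, 66: triangular numbers n(n+1)/2 for n = 6, 7, ….
Term 13 comes from track A (its 7th entry): 70.

70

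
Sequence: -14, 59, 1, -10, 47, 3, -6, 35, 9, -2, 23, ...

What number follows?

The terms cycle through 3 interleaved subsequences.
Track A: -14, -10, -6, -2 — arithmetic with common difference +4.
Track B: 59, 47, 35, 23 — subtracting 12 each time.
Track C: 1, 3, 9 — a geometric progression (common ratio 3).
Position 12 falls in track C as its term 4, giving 27.

27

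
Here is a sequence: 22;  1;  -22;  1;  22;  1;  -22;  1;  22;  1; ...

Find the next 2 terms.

Positions 1, 3, 5, … form one subsequence and positions 2, 4, 6, … form another.
Subsequence A: 22, -22, 22, -22, 22 — the oscillation 22·(−1)^(n+1).
Subsequence B: 1, 1, 1, 1, 1 — the constant sequence 1.
The 11th slot belongs to subsequence A; its 6th term is -22.
Term 12 comes from subsequence B (its 6th entry): 1.

-22, 1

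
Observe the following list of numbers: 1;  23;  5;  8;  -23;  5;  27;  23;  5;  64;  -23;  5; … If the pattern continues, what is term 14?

23

Read the sequence 3 terms at a time; column i is its own pattern.
Subsequence A: 1, 8, 27, 64. The cubes 1³, 2³, 3³, ….
Subsequence B: 23, -23, 23, -23. The oscillation 23·(−1)^(n+1).
Subsequence C: 5, 5, 5, 5. Constant 5.
Position 14 falls in subsequence B as its term 5, giving 23.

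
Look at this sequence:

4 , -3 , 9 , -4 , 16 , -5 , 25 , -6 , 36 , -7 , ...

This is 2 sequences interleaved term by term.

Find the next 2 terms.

49, -8

Taking every 2nd term gives 2 separate tracks.
Track A is 4, 9, 16, 25, 36, which is consecutive squares n² from n = 2.
Track B is -3, -4, -5, -6, -7, which is subtracting 1 each time.
Position 11 → track A, term 6 = 49.
Position 12 falls in track B as its term 6, giving -8.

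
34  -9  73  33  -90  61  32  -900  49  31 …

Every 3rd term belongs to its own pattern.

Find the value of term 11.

-9000

The terms cycle through 3 interleaved subsequences.
Subsequence A: 34, 33, 32, 31 (arithmetic, step −1).
Subsequence B: -9, -90, -900 (multiplying by 10 each time).
Subsequence C: 73, 61, 49 (arithmetic, step −12).
Position 11 → subsequence B, term 4 = -9000.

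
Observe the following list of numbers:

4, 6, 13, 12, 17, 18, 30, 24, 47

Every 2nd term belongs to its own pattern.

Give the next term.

Taking every 2nd term gives 2 separate tracks.
Stream A: 4, 13, 17, 30, 47 (Fibonacci-style (each term is the sum of the two before it)).
Stream B: 6, 12, 18, 24 (adding 6 each time).
Position 10 → stream B, term 5 = 30.

30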